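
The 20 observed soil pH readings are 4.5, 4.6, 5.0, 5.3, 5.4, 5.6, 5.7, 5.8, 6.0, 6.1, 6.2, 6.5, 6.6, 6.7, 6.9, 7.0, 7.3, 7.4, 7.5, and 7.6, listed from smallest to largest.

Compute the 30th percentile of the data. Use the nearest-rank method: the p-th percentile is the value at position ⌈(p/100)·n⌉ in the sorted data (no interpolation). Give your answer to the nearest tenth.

5.6

n = 20.
Position = ⌈30/100 · 20⌉ = ⌈6⌉ = 6.
The value at rank 6 is 5.6.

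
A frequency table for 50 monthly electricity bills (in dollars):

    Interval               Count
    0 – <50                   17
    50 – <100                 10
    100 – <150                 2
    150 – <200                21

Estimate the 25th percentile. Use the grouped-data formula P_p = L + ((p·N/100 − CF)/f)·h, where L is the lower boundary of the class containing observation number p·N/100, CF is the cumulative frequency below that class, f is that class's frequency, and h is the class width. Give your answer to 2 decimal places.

36.76

N = 50; target position k = 25/100 · 50 = 12.5.
Cumulative frequencies: 17, 27, 29, 50.
Observation 12.5 falls in the class 0 – <50.
L = 0, CF = 0, f = 17, h = 50.
P25 = 0 + ((12.5 − 0)/17)·50 = 0 + 36.7647 = 36.7647.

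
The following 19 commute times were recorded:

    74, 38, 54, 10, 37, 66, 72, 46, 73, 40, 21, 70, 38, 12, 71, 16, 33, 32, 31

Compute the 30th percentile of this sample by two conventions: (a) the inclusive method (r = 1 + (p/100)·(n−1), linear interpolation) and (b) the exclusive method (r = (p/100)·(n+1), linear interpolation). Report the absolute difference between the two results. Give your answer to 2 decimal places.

0.40

Sorted: 10, 12, 16, 21, 31, 32, 33, 37, 38, 38, 40, 46, 54, 66, 70, 71, 72, 73, 74.
n = 19.
(a) r = 6.4; between ranks 6 (32) and 7 (33): 32.4.
(b) r = 6 → value at rank 6 = 32.
|32.4 − 32| = 0.4.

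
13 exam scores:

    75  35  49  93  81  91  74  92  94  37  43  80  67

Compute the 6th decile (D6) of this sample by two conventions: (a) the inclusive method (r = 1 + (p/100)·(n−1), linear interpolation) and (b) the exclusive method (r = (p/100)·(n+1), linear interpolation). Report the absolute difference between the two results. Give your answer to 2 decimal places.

0.20

Sorted: 35, 37, 43, 49, 67, 74, 75, 80, 81, 91, 92, 93, 94.
n = 13.
(a) r = 8.2; between ranks 8 (80) and 9 (81): 80.2.
(b) r = 8.4; between ranks 8 (80) and 9 (81): 80.4.
|80.2 − 80.4| = 0.2.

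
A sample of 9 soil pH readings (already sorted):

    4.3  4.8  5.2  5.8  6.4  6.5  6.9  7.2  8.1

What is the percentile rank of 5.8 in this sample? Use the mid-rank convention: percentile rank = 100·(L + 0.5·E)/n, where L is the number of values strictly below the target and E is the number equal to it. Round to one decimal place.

38.9

Count below 5.8: L = 3; count equal: E = 1; n = 9.
Percentile rank = 100·(3 + 0.5·1)/9 = 100·3.5/9 = 38.89.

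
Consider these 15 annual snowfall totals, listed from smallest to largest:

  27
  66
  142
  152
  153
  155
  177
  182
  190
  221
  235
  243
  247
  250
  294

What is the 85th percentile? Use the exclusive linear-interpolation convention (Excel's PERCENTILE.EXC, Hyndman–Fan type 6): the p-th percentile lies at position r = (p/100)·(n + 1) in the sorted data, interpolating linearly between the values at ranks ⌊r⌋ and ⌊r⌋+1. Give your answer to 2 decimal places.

n = 15.
r = (85/100)·(15 + 1) = 13.6.
Rank 13 is 247 and rank 14 is 250.
Interpolate: 247 + 0.6·(250 − 247) = 247 + 0.6·3 = 248.8.

248.80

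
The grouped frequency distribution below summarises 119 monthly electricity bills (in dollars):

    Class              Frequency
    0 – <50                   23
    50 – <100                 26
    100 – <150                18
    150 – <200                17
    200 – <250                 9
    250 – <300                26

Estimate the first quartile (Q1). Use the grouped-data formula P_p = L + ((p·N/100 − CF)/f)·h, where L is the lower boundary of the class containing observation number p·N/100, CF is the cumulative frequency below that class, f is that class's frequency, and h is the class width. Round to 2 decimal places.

62.98

N = 119; target position k = 25/100 · 119 = 29.75.
Cumulative frequencies: 23, 49, 67, 84, 93, 119.
Observation 29.75 falls in the class 50 – <100.
L = 50, CF = 23, f = 26, h = 50.
P25 = 50 + ((29.75 − 23)/26)·50 = 50 + 12.9808 = 62.9808.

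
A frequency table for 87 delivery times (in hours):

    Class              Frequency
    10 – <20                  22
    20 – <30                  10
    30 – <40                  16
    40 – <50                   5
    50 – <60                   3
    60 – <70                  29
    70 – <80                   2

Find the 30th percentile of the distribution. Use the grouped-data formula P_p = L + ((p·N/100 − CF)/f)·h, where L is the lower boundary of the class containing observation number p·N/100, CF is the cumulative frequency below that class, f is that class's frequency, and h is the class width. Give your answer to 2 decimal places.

N = 87; target position k = 30/100 · 87 = 26.1.
Cumulative frequencies: 22, 32, 48, 53, 56, 85, 87.
Observation 26.1 falls in the class 20 – <30.
L = 20, CF = 22, f = 10, h = 10.
P30 = 20 + ((26.1 − 22)/10)·10 = 20 + 4.1 = 24.1.

24.10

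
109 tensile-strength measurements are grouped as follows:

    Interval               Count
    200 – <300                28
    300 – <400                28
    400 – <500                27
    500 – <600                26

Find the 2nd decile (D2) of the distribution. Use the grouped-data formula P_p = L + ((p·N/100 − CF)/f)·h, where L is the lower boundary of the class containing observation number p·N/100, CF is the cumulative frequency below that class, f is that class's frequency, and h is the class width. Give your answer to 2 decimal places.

N = 109; target position k = 20/100 · 109 = 21.8.
Cumulative frequencies: 28, 56, 83, 109.
Observation 21.8 falls in the class 200 – <300.
L = 200, CF = 0, f = 28, h = 100.
P20 = 200 + ((21.8 − 0)/28)·100 = 200 + 77.8571 = 277.857.

277.86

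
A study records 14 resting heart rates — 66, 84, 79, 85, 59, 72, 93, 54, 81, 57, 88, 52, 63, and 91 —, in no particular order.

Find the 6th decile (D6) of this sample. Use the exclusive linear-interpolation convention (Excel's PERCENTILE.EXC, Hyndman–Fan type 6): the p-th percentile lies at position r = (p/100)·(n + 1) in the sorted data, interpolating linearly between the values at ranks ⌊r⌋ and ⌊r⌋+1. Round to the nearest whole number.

81

Sorted: 52, 54, 57, 59, 63, 66, 72, 79, 81, 84, 85, 88, 91, 93.
n = 14.
r = (60/100)·(14 + 1) = 9.
r is an integer, so P60 is the value at rank 9: 81.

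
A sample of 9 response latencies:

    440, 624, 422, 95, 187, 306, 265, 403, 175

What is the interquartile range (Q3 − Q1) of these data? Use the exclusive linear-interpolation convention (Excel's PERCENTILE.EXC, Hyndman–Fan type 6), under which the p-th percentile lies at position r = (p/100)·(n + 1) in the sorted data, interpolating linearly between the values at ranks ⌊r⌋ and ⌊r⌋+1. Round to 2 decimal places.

250.00

Sorted: 95, 175, 187, 265, 306, 403, 422, 440, 624.
n = 9.
P25: r = 2.5; ranks 2–3 are 175, 187; interpolating gives 181.
P75: r = 7.5; ranks 7–8 are 422, 440; interpolating gives 431.
Difference: 431 − 181 = 250.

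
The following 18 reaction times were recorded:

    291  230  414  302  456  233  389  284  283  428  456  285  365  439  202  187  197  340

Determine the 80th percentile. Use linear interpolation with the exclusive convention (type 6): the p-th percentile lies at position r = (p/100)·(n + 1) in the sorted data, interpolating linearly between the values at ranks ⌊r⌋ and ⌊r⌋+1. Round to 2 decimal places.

430.20

Sorted: 187, 197, 202, 230, 233, 283, 284, 285, 291, 302, 340, 365, 389, 414, 428, 439, 456, 456.
n = 18.
r = (80/100)·(18 + 1) = 15.2.
Rank 15 is 428 and rank 16 is 439.
Interpolate: 428 + 0.2·(439 − 428) = 428 + 0.2·11 = 430.2.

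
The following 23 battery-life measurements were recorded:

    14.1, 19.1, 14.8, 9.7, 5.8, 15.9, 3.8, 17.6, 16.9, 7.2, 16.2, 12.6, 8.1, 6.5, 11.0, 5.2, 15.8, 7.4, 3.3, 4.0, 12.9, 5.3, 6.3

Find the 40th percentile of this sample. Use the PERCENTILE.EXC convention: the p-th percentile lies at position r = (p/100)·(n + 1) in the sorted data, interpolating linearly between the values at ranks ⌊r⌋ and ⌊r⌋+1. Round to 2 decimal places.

7.32

Sorted: 3.3, 3.8, 4.0, 5.2, 5.3, 5.8, 6.3, 6.5, 7.2, 7.4, 8.1, 9.7, 11.0, 12.6, 12.9, 14.1, 14.8, 15.8, 15.9, 16.2, 16.9, 17.6, 19.1.
n = 23.
r = (40/100)·(23 + 1) = 9.6.
Rank 9 is 7.2 and rank 10 is 7.4.
Interpolate: 7.2 + 0.6·(7.4 − 7.2) = 7.2 + 0.6·0.2 = 7.32.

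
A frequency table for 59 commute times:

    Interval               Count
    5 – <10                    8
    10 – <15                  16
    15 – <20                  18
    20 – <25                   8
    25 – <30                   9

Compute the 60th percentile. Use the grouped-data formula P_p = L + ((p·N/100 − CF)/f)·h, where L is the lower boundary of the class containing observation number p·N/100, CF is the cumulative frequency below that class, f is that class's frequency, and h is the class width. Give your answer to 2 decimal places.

N = 59; target position k = 60/100 · 59 = 35.4.
Cumulative frequencies: 8, 24, 42, 50, 59.
Observation 35.4 falls in the class 15 – <20.
L = 15, CF = 24, f = 18, h = 5.
P60 = 15 + ((35.4 − 24)/18)·5 = 15 + 3.16667 = 18.1667.

18.17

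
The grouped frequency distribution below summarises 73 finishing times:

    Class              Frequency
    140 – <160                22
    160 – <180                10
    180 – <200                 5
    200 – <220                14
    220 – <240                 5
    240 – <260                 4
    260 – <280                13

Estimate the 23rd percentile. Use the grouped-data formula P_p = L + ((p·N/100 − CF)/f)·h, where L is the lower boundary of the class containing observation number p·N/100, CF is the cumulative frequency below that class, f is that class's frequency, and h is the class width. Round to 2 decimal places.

155.26

N = 73; target position k = 23/100 · 73 = 16.79.
Cumulative frequencies: 22, 32, 37, 51, 56, 60, 73.
Observation 16.79 falls in the class 140 – <160.
L = 140, CF = 0, f = 22, h = 20.
P23 = 140 + ((16.79 − 0)/22)·20 = 140 + 15.2636 = 155.264.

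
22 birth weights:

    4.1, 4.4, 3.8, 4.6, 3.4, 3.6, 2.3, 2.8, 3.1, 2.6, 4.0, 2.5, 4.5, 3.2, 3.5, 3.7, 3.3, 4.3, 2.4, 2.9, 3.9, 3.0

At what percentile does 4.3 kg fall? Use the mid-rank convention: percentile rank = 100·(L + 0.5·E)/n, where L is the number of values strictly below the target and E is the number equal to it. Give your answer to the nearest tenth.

Sorted: 2.3, 2.4, 2.5, 2.6, 2.8, 2.9, 3.0, 3.1, 3.2, 3.3, 3.4, 3.5, 3.6, 3.7, 3.8, 3.9, 4.0, 4.1, 4.3, 4.4, 4.5, 4.6.
Count below 4.3: L = 18; count equal: E = 1; n = 22.
Percentile rank = 100·(18 + 0.5·1)/22 = 100·18.5/22 = 84.09.

84.1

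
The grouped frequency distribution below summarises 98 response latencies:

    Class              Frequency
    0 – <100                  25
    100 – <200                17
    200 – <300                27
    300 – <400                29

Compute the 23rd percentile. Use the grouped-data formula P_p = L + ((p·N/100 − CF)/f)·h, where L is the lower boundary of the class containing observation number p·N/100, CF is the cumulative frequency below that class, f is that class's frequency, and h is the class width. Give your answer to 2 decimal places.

90.16

N = 98; target position k = 23/100 · 98 = 22.54.
Cumulative frequencies: 25, 42, 69, 98.
Observation 22.54 falls in the class 0 – <100.
L = 0, CF = 0, f = 25, h = 100.
P23 = 0 + ((22.54 − 0)/25)·100 = 0 + 90.16 = 90.16.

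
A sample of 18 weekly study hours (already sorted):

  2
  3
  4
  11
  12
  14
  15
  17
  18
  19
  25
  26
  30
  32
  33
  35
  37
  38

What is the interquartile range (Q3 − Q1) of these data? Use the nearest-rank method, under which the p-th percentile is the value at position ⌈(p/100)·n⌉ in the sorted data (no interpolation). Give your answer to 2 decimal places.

20.00

n = 18.
P25: rank ⌈25/100·18⌉ = 5 → 12.
P75: rank ⌈75/100·18⌉ = 14 → 32.
Difference: 32 − 12 = 20.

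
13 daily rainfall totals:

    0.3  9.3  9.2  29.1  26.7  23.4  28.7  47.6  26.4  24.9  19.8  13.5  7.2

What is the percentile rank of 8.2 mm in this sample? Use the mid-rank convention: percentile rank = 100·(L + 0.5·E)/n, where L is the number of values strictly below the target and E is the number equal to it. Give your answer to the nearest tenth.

Sorted: 0.3, 7.2, 9.2, 9.3, 13.5, 19.8, 23.4, 24.9, 26.4, 26.7, 28.7, 29.1, 47.6.
Count below 8.2: L = 2; count equal: E = 0; n = 13.
Percentile rank = 100·(2 + 0.5·0)/13 = 100·2/13 = 15.38.

15.4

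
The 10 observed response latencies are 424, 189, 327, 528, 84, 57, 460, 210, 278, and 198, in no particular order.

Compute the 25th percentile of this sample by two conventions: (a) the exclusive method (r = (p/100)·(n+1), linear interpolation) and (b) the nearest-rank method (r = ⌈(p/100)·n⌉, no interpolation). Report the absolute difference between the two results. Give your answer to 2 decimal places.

26.25

Sorted: 57, 84, 189, 198, 210, 278, 327, 424, 460, 528.
n = 10.
(a) r = 2.75; between ranks 2 (84) and 3 (189): 162.75.
(b) the nearest-rank method: rank 3 → 189.
|162.75 − 189| = 26.25.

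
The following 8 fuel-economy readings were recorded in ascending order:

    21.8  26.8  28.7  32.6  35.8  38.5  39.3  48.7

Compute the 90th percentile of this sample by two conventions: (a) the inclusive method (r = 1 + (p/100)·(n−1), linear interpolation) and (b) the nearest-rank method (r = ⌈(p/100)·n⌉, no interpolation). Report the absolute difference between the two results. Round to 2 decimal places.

6.58

n = 8.
(a) r = 7.3; between ranks 7 (39.3) and 8 (48.7): 42.12.
(b) the nearest-rank method: rank 8 → 48.7.
|42.12 − 48.7| = 6.58.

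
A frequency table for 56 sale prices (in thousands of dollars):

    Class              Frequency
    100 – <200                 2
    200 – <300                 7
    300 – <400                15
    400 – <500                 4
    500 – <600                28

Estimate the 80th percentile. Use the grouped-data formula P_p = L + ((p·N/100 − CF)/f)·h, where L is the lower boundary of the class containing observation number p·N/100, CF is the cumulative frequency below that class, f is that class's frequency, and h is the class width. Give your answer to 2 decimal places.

560.00

N = 56; target position k = 80/100 · 56 = 44.8.
Cumulative frequencies: 2, 9, 24, 28, 56.
Observation 44.8 falls in the class 500 – <600.
L = 500, CF = 28, f = 28, h = 100.
P80 = 500 + ((44.8 − 28)/28)·100 = 500 + 60 = 560.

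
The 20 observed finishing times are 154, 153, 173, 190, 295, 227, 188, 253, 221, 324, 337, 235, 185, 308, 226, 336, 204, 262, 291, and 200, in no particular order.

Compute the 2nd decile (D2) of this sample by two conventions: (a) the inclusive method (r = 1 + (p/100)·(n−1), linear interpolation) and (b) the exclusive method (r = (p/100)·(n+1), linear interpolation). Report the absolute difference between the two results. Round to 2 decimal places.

1.80

Sorted: 153, 154, 173, 185, 188, 190, 200, 204, 221, 226, 227, 235, 253, 262, 291, 295, 308, 324, 336, 337.
n = 20.
(a) r = 4.8; between ranks 4 (185) and 5 (188): 187.4.
(b) r = 4.2; between ranks 4 (185) and 5 (188): 185.6.
|187.4 − 185.6| = 1.8.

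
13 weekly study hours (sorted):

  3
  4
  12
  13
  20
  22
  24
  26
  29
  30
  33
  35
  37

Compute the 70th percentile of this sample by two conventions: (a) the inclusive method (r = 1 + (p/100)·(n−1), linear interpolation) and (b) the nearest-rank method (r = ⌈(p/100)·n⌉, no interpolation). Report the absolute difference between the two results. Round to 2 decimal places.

n = 13.
(a) r = 9.4; between ranks 9 (29) and 10 (30): 29.4.
(b) the nearest-rank method: rank 10 → 30.
|29.4 − 30| = 0.6.

0.60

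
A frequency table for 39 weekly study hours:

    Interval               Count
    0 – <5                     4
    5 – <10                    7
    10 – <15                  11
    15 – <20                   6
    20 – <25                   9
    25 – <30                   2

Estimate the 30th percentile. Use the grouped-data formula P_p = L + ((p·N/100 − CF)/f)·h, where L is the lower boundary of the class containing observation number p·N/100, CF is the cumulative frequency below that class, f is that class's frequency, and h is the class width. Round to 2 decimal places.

10.32

N = 39; target position k = 30/100 · 39 = 11.7.
Cumulative frequencies: 4, 11, 22, 28, 37, 39.
Observation 11.7 falls in the class 10 – <15.
L = 10, CF = 11, f = 11, h = 5.
P30 = 10 + ((11.7 − 11)/11)·5 = 10 + 0.318182 = 10.3182.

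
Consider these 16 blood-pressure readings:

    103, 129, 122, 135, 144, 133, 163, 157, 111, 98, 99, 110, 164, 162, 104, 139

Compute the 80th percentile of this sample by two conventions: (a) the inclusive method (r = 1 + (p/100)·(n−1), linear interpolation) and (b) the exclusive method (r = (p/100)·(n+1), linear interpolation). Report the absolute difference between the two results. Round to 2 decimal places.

3.00

Sorted: 98, 99, 103, 104, 110, 111, 122, 129, 133, 135, 139, 144, 157, 162, 163, 164.
n = 16.
(a) r = 13 → value at rank 13 = 157.
(b) r = 13.6; between ranks 13 (157) and 14 (162): 160.
|157 − 160| = 3.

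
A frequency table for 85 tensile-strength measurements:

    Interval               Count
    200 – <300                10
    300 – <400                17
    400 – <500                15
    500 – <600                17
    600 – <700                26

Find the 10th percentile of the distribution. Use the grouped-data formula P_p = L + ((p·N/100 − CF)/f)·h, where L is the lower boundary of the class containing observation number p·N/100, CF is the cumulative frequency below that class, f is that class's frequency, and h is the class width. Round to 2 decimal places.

285.00

N = 85; target position k = 10/100 · 85 = 8.5.
Cumulative frequencies: 10, 27, 42, 59, 85.
Observation 8.5 falls in the class 200 – <300.
L = 200, CF = 0, f = 10, h = 100.
P10 = 200 + ((8.5 − 0)/10)·100 = 200 + 85 = 285.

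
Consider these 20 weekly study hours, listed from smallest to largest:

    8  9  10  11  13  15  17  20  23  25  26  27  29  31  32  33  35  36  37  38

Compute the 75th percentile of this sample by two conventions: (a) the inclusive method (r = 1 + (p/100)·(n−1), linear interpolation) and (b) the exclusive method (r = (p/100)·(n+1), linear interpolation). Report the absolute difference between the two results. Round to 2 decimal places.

0.50

n = 20.
(a) r = 15.25; between ranks 15 (32) and 16 (33): 32.25.
(b) r = 15.75; between ranks 15 (32) and 16 (33): 32.75.
|32.25 − 32.75| = 0.5.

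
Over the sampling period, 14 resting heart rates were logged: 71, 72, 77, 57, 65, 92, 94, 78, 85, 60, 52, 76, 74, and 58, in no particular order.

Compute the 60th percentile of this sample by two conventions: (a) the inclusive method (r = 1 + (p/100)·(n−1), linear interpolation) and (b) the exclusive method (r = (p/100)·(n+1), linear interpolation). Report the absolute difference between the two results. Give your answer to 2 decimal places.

Sorted: 52, 57, 58, 60, 65, 71, 72, 74, 76, 77, 78, 85, 92, 94.
n = 14.
(a) r = 8.8; between ranks 8 (74) and 9 (76): 75.6.
(b) r = 9 → value at rank 9 = 76.
|75.6 − 76| = 0.4.

0.40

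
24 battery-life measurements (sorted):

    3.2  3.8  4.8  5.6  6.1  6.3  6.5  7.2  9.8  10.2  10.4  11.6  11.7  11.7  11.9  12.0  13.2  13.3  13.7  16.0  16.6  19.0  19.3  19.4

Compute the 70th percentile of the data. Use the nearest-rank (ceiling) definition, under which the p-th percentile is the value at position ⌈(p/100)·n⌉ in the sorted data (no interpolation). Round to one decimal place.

13.2

n = 24.
Position = ⌈70/100 · 24⌉ = ⌈16.8⌉ = 17.
The value at rank 17 is 13.2.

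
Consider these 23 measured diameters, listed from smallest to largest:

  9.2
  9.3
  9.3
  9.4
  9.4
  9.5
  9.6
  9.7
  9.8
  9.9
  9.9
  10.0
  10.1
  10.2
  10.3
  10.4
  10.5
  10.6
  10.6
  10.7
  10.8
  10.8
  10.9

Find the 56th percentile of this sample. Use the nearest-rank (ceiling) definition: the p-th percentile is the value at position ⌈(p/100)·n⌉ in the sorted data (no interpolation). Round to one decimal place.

n = 23.
Position = ⌈56/100 · 23⌉ = ⌈12.88⌉ = 13.
The value at rank 13 is 10.1.

10.1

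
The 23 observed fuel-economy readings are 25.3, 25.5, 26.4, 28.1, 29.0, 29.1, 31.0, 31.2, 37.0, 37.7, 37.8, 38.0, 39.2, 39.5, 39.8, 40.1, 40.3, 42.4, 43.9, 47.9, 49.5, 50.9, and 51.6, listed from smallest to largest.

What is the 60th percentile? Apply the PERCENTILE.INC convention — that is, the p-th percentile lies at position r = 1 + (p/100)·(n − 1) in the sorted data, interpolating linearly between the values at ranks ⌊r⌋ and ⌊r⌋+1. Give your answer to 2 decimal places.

39.56

n = 23.
r = 1 + (60/100)·(23 − 1) = 1 + 13.2 = 14.2.
Rank 14 is 39.5 and rank 15 is 39.8.
Interpolate: 39.5 + 0.2·(39.8 − 39.5) = 39.5 + 0.2·0.3 = 39.56.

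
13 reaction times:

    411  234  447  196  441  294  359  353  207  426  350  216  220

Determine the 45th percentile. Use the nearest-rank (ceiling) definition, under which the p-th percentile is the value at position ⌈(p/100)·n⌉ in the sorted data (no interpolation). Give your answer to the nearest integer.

294

Sorted: 196, 207, 216, 220, 234, 294, 350, 353, 359, 411, 426, 441, 447.
n = 13.
Position = ⌈45/100 · 13⌉ = ⌈5.85⌉ = 6.
The value at rank 6 is 294.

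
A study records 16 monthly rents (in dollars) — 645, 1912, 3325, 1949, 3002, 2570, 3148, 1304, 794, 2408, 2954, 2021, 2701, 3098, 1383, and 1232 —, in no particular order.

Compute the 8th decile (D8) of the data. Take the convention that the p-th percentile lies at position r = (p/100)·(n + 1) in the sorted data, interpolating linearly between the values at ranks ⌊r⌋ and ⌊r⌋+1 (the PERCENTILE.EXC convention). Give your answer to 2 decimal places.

Sorted: 645, 794, 1232, 1304, 1383, 1912, 1949, 2021, 2408, 2570, 2701, 2954, 3002, 3098, 3148, 3325.
n = 16.
r = (80/100)·(16 + 1) = 13.6.
Rank 13 is 3002 and rank 14 is 3098.
Interpolate: 3002 + 0.6·(3098 − 3002) = 3002 + 0.6·96 = 3059.6.

3059.60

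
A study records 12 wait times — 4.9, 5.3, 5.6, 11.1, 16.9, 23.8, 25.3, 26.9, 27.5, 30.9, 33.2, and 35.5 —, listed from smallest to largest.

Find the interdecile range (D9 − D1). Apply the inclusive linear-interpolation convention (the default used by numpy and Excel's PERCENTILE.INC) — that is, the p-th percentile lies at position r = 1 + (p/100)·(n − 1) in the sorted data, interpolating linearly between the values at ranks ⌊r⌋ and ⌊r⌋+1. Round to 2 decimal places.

27.64

n = 12.
P10: r = 2.1; ranks 2–3 are 5.3, 5.6; interpolating gives 5.33.
P90: r = 10.9; ranks 10–11 are 30.9, 33.2; interpolating gives 32.97.
Difference: 32.97 − 5.33 = 27.64.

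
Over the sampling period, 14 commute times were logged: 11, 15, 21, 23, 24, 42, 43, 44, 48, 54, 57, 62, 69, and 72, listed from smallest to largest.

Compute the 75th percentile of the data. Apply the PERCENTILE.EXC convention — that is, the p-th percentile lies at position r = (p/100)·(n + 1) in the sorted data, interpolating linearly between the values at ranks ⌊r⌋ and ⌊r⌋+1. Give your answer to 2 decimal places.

n = 14.
r = (75/100)·(14 + 1) = 11.25.
Rank 11 is 57 and rank 12 is 62.
Interpolate: 57 + 0.25·(62 − 57) = 57 + 0.25·5 = 58.25.

58.25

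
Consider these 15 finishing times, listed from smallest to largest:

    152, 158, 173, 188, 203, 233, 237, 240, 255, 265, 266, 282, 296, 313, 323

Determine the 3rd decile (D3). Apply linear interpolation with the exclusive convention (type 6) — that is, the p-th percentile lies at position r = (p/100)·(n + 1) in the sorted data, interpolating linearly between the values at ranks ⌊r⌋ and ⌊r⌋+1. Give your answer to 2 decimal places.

200.00

n = 15.
r = (30/100)·(15 + 1) = 4.8.
Rank 4 is 188 and rank 5 is 203.
Interpolate: 188 + 0.8·(203 − 188) = 188 + 0.8·15 = 200.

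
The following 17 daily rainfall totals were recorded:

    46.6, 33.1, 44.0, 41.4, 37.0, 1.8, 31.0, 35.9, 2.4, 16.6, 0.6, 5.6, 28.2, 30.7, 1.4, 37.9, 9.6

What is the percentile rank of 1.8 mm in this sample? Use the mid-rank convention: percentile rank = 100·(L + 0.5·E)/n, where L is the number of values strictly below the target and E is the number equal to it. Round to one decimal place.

Sorted: 0.6, 1.4, 1.8, 2.4, 5.6, 9.6, 16.6, 28.2, 30.7, 31.0, 33.1, 35.9, 37.0, 37.9, 41.4, 44.0, 46.6.
Count below 1.8: L = 2; count equal: E = 1; n = 17.
Percentile rank = 100·(2 + 0.5·1)/17 = 100·2.5/17 = 14.71.

14.7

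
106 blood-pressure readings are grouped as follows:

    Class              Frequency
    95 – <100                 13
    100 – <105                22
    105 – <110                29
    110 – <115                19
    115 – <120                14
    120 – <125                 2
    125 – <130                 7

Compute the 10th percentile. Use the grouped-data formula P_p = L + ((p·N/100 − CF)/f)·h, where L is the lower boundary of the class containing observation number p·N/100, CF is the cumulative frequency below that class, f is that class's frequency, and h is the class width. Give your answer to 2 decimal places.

N = 106; target position k = 10/100 · 106 = 10.6.
Cumulative frequencies: 13, 35, 64, 83, 97, 99, 106.
Observation 10.6 falls in the class 95 – <100.
L = 95, CF = 0, f = 13, h = 5.
P10 = 95 + ((10.6 − 0)/13)·5 = 95 + 4.07692 = 99.0769.

99.08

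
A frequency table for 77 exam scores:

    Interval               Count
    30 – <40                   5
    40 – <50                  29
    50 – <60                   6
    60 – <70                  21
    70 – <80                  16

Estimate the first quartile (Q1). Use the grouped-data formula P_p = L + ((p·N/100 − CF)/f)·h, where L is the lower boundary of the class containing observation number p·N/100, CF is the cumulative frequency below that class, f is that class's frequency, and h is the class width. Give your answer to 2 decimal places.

N = 77; target position k = 25/100 · 77 = 19.25.
Cumulative frequencies: 5, 34, 40, 61, 77.
Observation 19.25 falls in the class 40 – <50.
L = 40, CF = 5, f = 29, h = 10.
P25 = 40 + ((19.25 − 5)/29)·10 = 40 + 4.91379 = 44.9138.

44.91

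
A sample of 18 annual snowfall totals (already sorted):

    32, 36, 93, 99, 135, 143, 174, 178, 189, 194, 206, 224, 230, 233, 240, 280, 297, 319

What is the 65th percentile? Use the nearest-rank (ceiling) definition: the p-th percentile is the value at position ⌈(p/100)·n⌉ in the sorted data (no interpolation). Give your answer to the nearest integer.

224

n = 18.
Position = ⌈65/100 · 18⌉ = ⌈11.7⌉ = 12.
The value at rank 12 is 224.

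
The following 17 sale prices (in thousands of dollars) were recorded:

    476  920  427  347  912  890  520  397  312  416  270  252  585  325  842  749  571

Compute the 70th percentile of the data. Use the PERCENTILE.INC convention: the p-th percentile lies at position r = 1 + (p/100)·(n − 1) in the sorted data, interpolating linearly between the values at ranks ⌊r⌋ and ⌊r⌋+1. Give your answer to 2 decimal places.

Sorted: 252, 270, 312, 325, 347, 397, 416, 427, 476, 520, 571, 585, 749, 842, 890, 912, 920.
n = 17.
r = 1 + (70/100)·(17 − 1) = 1 + 11.2 = 12.2.
Rank 12 is 585 and rank 13 is 749.
Interpolate: 585 + 0.2·(749 − 585) = 585 + 0.2·164 = 617.8.

617.80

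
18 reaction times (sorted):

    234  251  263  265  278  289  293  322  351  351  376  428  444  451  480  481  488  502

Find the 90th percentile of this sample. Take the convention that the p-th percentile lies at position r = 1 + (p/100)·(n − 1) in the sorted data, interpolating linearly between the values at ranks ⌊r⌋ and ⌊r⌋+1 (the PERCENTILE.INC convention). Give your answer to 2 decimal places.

483.10

n = 18.
r = 1 + (90/100)·(18 − 1) = 1 + 15.3 = 16.3.
Rank 16 is 481 and rank 17 is 488.
Interpolate: 481 + 0.3·(488 − 481) = 481 + 0.3·7 = 483.1.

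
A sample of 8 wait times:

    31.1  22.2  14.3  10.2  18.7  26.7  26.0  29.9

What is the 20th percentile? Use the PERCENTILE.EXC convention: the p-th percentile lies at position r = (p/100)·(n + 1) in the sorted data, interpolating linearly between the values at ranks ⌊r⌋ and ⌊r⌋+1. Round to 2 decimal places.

Sorted: 10.2, 14.3, 18.7, 22.2, 26.0, 26.7, 29.9, 31.1.
n = 8.
r = (20/100)·(8 + 1) = 1.8.
Rank 1 is 10.2 and rank 2 is 14.3.
Interpolate: 10.2 + 0.8·(14.3 − 10.2) = 10.2 + 0.8·4.1 = 13.48.

13.48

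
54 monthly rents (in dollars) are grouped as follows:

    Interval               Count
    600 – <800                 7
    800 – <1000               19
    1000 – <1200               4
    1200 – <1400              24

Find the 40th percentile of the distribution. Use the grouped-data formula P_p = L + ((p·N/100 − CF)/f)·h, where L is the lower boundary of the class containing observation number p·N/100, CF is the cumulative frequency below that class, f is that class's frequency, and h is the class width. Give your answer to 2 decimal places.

953.68

N = 54; target position k = 40/100 · 54 = 21.6.
Cumulative frequencies: 7, 26, 30, 54.
Observation 21.6 falls in the class 800 – <1000.
L = 800, CF = 7, f = 19, h = 200.
P40 = 800 + ((21.6 − 7)/19)·200 = 800 + 153.684 = 953.684.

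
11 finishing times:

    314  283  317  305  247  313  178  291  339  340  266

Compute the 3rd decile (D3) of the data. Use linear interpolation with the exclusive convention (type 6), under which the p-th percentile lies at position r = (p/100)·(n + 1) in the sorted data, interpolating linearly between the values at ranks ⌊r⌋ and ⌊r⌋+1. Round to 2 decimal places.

276.20

Sorted: 178, 247, 266, 283, 291, 305, 313, 314, 317, 339, 340.
n = 11.
r = (30/100)·(11 + 1) = 3.6.
Rank 3 is 266 and rank 4 is 283.
Interpolate: 266 + 0.6·(283 − 266) = 266 + 0.6·17 = 276.2.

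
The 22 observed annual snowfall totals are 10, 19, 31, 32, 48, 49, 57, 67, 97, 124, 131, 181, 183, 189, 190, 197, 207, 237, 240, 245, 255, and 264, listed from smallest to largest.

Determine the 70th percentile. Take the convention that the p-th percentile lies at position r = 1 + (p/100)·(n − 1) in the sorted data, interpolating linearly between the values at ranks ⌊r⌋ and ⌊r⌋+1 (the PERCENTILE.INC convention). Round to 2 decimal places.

n = 22.
r = 1 + (70/100)·(22 − 1) = 1 + 14.7 = 15.7.
Rank 15 is 190 and rank 16 is 197.
Interpolate: 190 + 0.7·(197 − 190) = 190 + 0.7·7 = 194.9.

194.90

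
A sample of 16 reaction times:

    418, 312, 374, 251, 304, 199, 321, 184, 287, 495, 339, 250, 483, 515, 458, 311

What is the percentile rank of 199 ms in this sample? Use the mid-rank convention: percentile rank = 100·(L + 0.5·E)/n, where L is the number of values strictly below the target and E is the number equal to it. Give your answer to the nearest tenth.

Sorted: 184, 199, 250, 251, 287, 304, 311, 312, 321, 339, 374, 418, 458, 483, 495, 515.
Count below 199: L = 1; count equal: E = 1; n = 16.
Percentile rank = 100·(1 + 0.5·1)/16 = 100·1.5/16 = 9.375.

9.4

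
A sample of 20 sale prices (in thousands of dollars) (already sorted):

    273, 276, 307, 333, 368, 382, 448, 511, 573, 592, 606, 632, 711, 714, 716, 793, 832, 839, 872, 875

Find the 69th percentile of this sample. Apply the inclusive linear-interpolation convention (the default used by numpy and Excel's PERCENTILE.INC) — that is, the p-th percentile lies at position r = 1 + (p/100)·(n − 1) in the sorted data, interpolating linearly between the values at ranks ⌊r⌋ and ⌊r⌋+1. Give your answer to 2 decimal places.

714.22

n = 20.
r = 1 + (69/100)·(20 − 1) = 1 + 13.11 = 14.11.
Rank 14 is 714 and rank 15 is 716.
Interpolate: 714 + 0.11·(716 − 714) = 714 + 0.11·2 = 714.22.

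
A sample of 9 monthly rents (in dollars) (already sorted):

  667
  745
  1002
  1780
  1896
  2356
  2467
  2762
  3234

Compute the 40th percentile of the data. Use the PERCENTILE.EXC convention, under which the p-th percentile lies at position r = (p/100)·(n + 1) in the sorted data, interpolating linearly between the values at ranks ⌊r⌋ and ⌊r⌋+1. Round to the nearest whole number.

1780

n = 9.
r = (40/100)·(9 + 1) = 4.
r is an integer, so P40 is the value at rank 4: 1780.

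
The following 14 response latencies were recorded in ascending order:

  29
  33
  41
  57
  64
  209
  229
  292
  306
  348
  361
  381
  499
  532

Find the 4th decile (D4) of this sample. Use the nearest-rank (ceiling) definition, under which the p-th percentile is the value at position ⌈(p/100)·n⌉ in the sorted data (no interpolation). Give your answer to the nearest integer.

n = 14.
Position = ⌈40/100 · 14⌉ = ⌈5.6⌉ = 6.
The value at rank 6 is 209.

209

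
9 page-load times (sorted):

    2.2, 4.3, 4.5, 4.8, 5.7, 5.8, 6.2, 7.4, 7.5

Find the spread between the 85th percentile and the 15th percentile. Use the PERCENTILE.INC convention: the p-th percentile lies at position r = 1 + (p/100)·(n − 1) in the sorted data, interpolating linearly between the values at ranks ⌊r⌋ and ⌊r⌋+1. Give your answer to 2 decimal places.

n = 9.
P15: r = 2.2; ranks 2–3 are 4.3, 4.5; interpolating gives 4.34.
P85: r = 7.8; ranks 7–8 are 6.2, 7.4; interpolating gives 7.16.
Difference: 7.16 − 4.34 = 2.82.

2.82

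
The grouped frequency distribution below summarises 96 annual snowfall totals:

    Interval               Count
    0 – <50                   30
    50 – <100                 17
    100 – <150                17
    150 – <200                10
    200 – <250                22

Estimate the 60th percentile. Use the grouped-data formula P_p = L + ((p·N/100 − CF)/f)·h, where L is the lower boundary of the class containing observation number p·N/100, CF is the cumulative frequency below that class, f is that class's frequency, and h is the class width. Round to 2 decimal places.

N = 96; target position k = 60/100 · 96 = 57.6.
Cumulative frequencies: 30, 47, 64, 74, 96.
Observation 57.6 falls in the class 100 – <150.
L = 100, CF = 47, f = 17, h = 50.
P60 = 100 + ((57.6 − 47)/17)·50 = 100 + 31.1765 = 131.176.

131.18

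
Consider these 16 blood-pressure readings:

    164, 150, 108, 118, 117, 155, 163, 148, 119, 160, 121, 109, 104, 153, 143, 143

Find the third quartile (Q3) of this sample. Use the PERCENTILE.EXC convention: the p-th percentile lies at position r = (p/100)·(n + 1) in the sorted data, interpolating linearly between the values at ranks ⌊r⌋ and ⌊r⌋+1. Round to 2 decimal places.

Sorted: 104, 108, 109, 117, 118, 119, 121, 143, 143, 148, 150, 153, 155, 160, 163, 164.
n = 16.
r = (75/100)·(16 + 1) = 12.75.
Rank 12 is 153 and rank 13 is 155.
Interpolate: 153 + 0.75·(155 − 153) = 153 + 0.75·2 = 154.5.

154.50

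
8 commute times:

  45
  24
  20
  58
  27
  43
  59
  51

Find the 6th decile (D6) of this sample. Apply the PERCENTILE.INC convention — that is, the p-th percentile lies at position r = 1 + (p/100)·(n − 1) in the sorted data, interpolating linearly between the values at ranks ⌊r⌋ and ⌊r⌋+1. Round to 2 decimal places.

46.20

Sorted: 20, 24, 27, 43, 45, 51, 58, 59.
n = 8.
r = 1 + (60/100)·(8 − 1) = 1 + 4.2 = 5.2.
Rank 5 is 45 and rank 6 is 51.
Interpolate: 45 + 0.2·(51 − 45) = 45 + 0.2·6 = 46.2.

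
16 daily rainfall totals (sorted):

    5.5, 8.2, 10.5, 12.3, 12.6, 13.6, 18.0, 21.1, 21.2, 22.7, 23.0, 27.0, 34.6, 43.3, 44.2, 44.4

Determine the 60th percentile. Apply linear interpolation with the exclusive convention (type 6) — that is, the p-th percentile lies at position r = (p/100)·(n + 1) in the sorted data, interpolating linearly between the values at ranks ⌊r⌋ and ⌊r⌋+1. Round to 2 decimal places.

n = 16.
r = (60/100)·(16 + 1) = 10.2.
Rank 10 is 22.7 and rank 11 is 23.0.
Interpolate: 22.7 + 0.2·(23.0 − 22.7) = 22.7 + 0.2·0.3 = 22.76.

22.76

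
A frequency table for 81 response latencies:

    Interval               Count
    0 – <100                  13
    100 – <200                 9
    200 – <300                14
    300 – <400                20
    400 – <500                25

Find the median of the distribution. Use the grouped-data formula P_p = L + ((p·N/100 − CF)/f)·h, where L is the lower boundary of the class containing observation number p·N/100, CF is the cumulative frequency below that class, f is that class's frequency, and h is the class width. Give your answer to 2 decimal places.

322.50

N = 81; target position k = 50/100 · 81 = 40.5.
Cumulative frequencies: 13, 22, 36, 56, 81.
Observation 40.5 falls in the class 300 – <400.
L = 300, CF = 36, f = 20, h = 100.
P50 = 300 + ((40.5 − 36)/20)·100 = 300 + 22.5 = 322.5.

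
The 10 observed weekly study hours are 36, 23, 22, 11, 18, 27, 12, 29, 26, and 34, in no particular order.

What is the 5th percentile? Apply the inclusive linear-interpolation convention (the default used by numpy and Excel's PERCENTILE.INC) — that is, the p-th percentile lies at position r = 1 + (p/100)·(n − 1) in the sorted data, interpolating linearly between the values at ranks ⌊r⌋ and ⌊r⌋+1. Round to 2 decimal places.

11.45

Sorted: 11, 12, 18, 22, 23, 26, 27, 29, 34, 36.
n = 10.
r = 1 + (5/100)·(10 − 1) = 1 + 0.45 = 1.45.
Rank 1 is 11 and rank 2 is 12.
Interpolate: 11 + 0.45·(12 − 11) = 11 + 0.45·1 = 11.45.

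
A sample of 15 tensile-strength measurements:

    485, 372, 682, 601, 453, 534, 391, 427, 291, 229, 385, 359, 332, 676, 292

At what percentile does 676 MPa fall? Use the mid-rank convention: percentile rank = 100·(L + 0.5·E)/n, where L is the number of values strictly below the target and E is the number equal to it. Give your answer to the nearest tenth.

Sorted: 229, 291, 292, 332, 359, 372, 385, 391, 427, 453, 485, 534, 601, 676, 682.
Count below 676: L = 13; count equal: E = 1; n = 15.
Percentile rank = 100·(13 + 0.5·1)/15 = 100·13.5/15 = 90.

90.0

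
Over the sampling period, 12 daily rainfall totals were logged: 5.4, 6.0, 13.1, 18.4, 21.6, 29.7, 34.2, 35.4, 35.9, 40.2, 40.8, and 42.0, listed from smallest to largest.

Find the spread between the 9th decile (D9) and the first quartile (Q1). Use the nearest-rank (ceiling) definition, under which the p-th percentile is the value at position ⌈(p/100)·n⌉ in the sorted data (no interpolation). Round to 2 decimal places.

27.70

n = 12.
P25: rank ⌈25/100·12⌉ = 3 → 13.1.
P90: rank ⌈90/100·12⌉ = 11 → 40.8.
Difference: 40.8 − 13.1 = 27.7.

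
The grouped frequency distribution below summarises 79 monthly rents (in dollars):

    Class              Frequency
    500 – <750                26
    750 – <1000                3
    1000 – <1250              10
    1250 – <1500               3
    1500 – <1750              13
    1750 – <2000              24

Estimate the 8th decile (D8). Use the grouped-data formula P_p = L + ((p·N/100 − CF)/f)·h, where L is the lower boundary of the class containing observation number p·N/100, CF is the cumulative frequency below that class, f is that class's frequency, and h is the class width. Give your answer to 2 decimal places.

1835.42

N = 79; target position k = 80/100 · 79 = 63.2.
Cumulative frequencies: 26, 29, 39, 42, 55, 79.
Observation 63.2 falls in the class 1750 – <2000.
L = 1750, CF = 55, f = 24, h = 250.
P80 = 1750 + ((63.2 − 55)/24)·250 = 1750 + 85.4167 = 1835.42.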